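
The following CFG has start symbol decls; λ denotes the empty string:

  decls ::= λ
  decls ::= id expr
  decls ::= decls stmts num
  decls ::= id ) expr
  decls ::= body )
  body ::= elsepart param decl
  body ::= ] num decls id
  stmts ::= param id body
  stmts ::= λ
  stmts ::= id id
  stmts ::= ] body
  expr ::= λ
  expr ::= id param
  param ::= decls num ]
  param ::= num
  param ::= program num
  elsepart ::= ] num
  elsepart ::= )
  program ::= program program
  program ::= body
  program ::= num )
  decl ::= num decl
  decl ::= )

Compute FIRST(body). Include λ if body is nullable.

From body ::= elsepart param decl: add FIRST(elsepart) = { ), ] }.
body ::= ] num decls id contributes {]}.
Union: FIRST(body) = { ), ] }.

{ ), ] }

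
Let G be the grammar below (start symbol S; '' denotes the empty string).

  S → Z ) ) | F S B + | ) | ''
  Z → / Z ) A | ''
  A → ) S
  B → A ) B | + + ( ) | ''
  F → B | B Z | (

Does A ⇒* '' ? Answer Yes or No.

No

Nullable nonterminals: B, F, S, Z.
No production of A has an RHS whose symbols are all nullable, so A is not nullable.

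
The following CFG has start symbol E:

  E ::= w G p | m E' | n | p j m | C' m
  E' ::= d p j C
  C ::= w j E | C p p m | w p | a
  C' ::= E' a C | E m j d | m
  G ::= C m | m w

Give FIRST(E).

E ::= w G p contributes {w}.
E ::= m E' contributes {m}.
E ::= n contributes {n}.
E ::= p j m contributes {p}.
From E ::= C' m: add FIRST(C') = { d, m, n, p, w }.
Union: FIRST(E) = { d, m, n, p, w }.

{ d, m, n, p, w }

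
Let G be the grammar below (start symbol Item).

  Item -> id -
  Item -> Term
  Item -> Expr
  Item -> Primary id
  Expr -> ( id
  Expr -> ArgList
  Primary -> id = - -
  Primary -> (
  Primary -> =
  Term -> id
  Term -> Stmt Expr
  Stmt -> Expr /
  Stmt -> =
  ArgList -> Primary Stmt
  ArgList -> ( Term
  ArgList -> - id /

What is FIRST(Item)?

{ (, -, =, id }

Item -> id - contributes {id}.
From Item -> Term: add FIRST(Term) = { (, -, =, id }.
From Item -> Expr: add FIRST(Expr) = { (, -, =, id }.
From Item -> Primary id: add FIRST(Primary) = { (, =, id }.
Union: FIRST(Item) = { (, -, =, id }.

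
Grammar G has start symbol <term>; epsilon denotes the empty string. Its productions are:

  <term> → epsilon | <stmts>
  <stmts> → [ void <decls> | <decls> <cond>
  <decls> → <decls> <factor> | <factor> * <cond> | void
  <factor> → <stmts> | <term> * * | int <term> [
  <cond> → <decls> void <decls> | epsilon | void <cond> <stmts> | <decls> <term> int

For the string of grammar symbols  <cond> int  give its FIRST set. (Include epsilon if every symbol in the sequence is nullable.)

{ *, [, int, void }

Add FIRST(<cond>)\{epsilon} = { *, [, int, void }; <cond> is nullable, continue.
int is a terminal; add {int} and stop.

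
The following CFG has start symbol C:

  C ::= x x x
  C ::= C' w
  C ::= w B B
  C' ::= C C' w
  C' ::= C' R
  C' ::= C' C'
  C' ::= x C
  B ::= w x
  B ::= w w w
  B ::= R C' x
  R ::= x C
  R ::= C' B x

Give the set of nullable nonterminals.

{ } (none)

No nonterminal has an empty production or an RHS whose symbols are all nullable.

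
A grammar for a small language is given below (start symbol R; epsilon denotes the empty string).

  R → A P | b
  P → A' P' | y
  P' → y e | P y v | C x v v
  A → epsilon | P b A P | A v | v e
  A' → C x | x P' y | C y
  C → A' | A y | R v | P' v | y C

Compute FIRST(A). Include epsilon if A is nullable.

A → epsilon contributes epsilon.
From A → P b A P: add FIRST(P) = { b, v, x, y }.
From A → A v: A nullable, take FIRST(A) ∪ {v} = { b, v, x, y }.
A → v e contributes {v}.
Union: FIRST(A) = { b, v, x, y, epsilon }.

{ b, v, x, y, epsilon }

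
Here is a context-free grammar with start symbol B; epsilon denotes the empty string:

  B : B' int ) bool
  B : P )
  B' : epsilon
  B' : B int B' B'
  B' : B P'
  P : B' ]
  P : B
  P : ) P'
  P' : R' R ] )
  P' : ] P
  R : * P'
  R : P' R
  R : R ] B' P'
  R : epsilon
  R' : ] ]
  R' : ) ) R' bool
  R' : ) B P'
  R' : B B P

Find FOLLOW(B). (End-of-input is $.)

B is the start symbol, so $ ∈ FOLLOW(B).
In B' : B int B' B': add FIRST(int B' B') = { int }.
In B' : B P': add FIRST(P') = { ), ], int }.
In P : B: B is at the end, add FOLLOW(P) = { ), *, ], bool, int }.
In R' : ) B P': add FIRST(P') = { ), ], int }.
In R' : B B P: add FIRST(B P) = { ), ], int }.
In R' : B B P: add FIRST(P) = { ), ], int }.
Union: FOLLOW(B) = { $, ), *, ], bool, int }.

{ $, ), *, ], bool, int }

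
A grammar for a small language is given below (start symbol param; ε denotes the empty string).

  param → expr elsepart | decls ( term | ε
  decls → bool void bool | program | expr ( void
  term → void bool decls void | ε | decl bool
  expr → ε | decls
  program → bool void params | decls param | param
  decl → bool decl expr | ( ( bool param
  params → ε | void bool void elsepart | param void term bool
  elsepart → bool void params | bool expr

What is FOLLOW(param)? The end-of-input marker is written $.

param is the start symbol, so $ ∈ FOLLOW(param).
In program → decls param: param is at the end, add FOLLOW(program) = { $, (, bool, void }.
In program → param: param is at the end, add FOLLOW(program) = { $, (, bool, void }.
In decl → ( ( bool param: param is at the end, add FOLLOW(decl) = { (, bool }.
In params → param void term bool: add FIRST(void term bool) = { void }.
Union: FOLLOW(param) = { $, (, bool, void }.

{ $, (, bool, void }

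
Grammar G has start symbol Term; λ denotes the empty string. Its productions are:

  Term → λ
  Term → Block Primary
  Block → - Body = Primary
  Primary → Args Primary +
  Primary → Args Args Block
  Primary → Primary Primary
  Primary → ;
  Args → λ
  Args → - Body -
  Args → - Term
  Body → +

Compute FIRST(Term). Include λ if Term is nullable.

Term → λ contributes λ.
From Term → Block Primary: add FIRST(Block) = { - }.
Union: FIRST(Term) = { -, λ }.

{ -, λ }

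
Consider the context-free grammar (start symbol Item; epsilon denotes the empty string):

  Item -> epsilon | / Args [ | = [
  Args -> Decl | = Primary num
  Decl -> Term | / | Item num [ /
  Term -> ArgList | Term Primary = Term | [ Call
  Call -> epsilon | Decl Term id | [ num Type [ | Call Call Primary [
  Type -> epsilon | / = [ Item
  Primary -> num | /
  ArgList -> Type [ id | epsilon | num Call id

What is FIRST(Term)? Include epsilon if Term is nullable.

{ /, [, num, epsilon }

From Term -> ArgList: add FIRST(ArgList) = { /, [, num, epsilon } (including epsilon since ArgList is nullable).
From Term -> Term Primary = Term: Term nullable, take FIRST(Term) ∪ FIRST(Primary) = { /, [, num }.
Term -> [ Call contributes {[}.
Union: FIRST(Term) = { /, [, num, epsilon }.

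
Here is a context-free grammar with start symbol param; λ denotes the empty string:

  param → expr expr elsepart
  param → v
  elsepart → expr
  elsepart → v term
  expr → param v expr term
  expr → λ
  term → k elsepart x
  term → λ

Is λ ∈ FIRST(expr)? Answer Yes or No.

expr has an λ-production, so expr ⇒ λ.

Yes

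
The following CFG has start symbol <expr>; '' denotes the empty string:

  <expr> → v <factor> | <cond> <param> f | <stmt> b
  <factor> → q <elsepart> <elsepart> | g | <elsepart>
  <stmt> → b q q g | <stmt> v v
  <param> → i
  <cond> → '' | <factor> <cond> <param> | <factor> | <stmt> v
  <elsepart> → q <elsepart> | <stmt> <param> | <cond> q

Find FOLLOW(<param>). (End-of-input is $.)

{ $, b, f, g, i, q }

In <expr> → <cond> <param> f: add FIRST(f) = { f }.
In <cond> → <factor> <cond> <param>: <param> is at the end, add FOLLOW(<cond>) = { i, q }.
In <elsepart> → <stmt> <param>: <param> is at the end, add FOLLOW(<elsepart>) = { $, b, g, i, q }.
Union: FOLLOW(<param>) = { $, b, f, g, i, q }.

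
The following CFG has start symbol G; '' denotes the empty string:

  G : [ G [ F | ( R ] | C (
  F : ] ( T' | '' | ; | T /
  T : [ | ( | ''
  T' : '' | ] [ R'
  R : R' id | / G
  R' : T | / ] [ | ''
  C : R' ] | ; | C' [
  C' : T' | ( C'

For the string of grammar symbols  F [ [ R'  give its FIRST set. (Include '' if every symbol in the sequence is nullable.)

{ (, /, ;, [, ] }

Add FIRST(F)\{''} = { (, /, ;, [, ] }; F is nullable, continue.
[ is a terminal; add {[} and stop.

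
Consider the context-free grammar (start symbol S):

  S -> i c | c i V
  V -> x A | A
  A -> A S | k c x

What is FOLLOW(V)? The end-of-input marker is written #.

In S -> c i V: V is at the end, add FOLLOW(S) = { #, c, i }.
Union: FOLLOW(V) = { #, c, i }.

{ #, c, i }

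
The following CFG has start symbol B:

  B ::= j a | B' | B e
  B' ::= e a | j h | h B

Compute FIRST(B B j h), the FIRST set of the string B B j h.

{ e, h, j }

Add FIRST(B) = { e, h, j }; B is not nullable, stop.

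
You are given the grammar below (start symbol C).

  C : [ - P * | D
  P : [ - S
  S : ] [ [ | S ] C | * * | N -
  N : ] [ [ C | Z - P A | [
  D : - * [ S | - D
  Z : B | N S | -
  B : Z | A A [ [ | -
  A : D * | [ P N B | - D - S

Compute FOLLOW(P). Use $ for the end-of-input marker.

{ *, -, [, ] }

In C : [ - P *: add FIRST(*) = { * }.
In N : Z - P A: add FIRST(A) = { -, [ }.
In A : [ P N B: add FIRST(N B) = { -, [, ] }.
Union: FOLLOW(P) = { *, -, [, ] }.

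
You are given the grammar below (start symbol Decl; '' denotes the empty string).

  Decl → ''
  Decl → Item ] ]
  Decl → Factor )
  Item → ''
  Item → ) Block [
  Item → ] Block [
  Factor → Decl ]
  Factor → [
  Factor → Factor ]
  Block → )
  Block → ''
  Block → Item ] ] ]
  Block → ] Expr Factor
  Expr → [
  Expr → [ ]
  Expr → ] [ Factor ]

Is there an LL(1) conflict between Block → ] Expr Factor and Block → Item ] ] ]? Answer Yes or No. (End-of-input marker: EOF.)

FIRST(] Expr Factor) = { ] } and FIRST(Item ] ] ]) = { ), ] }.
Both contain ], so the two alternatives are not disjoint — LL(1) conflict.

Yes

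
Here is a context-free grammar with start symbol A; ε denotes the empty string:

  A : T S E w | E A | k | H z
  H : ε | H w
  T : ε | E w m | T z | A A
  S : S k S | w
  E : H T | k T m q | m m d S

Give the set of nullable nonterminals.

{ E, H, T }

Directly nullable (have an ε-production): H, T.
E : H T with every symbol nullable, so E is nullable.
No other nonterminal has a production whose RHS symbols are all nullable.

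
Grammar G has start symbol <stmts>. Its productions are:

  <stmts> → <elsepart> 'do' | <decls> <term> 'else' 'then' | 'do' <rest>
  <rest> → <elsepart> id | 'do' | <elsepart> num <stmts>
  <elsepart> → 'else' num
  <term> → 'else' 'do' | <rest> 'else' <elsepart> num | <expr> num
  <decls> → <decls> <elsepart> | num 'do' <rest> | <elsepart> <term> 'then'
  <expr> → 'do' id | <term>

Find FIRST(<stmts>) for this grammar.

{ 'do', 'else', num }

From <stmts> → <elsepart> 'do': add FIRST(<elsepart>) = { 'else' }.
From <stmts> → <decls> <term> 'else' 'then': add FIRST(<decls>) = { 'else', num }.
<stmts> → 'do' <rest> contributes {'do'}.
Union: FIRST(<stmts>) = { 'do', 'else', num }.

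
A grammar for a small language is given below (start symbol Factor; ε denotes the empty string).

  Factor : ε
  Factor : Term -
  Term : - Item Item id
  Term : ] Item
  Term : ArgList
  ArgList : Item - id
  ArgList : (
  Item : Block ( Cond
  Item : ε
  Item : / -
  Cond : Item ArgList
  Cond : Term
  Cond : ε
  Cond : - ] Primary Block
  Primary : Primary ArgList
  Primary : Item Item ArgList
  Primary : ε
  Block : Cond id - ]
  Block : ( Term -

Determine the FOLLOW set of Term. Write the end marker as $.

In Factor : Term -: add FIRST(-) = { - }.
In Cond : Term: Term is at the end, add FOLLOW(Cond) = { (, -, /, ], id }.
In Block : ( Term -: add FIRST(-) = { - }.
Union: FOLLOW(Term) = { (, -, /, ], id }.

{ (, -, /, ], id }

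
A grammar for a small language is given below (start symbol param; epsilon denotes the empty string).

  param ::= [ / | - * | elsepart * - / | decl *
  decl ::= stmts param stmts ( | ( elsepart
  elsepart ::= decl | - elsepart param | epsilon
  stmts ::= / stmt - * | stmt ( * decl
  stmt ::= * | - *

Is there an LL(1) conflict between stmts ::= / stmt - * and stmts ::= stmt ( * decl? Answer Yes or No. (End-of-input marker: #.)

FIRST(/ stmt - *) = { / } and FIRST(stmt ( * decl) = { *, - }.
The FIRST sets are disjoint and neither alternative is nullable — no conflict.

No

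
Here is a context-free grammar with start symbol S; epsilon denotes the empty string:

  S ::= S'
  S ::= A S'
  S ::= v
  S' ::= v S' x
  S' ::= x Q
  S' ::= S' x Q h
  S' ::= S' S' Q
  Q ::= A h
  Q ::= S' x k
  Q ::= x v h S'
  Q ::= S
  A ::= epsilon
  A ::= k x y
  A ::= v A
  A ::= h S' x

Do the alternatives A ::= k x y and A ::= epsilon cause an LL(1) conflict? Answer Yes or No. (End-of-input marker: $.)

No

FIRST(k x y) = { k } and FIRST(epsilon) = { epsilon }.
The second is nullable but FOLLOW(A) = { h, v, x } is disjoint from FIRST of the first.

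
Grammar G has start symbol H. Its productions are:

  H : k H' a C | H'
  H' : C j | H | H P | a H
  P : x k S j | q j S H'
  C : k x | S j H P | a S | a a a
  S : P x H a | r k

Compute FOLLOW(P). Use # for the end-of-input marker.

{ #, a, j, q, x }

In H' : H P: P is at the end, add FOLLOW(H') = { #, a, j, q, x }.
In C : S j H P: P is at the end, add FOLLOW(C) = { #, a, j, q, x }.
In S : P x H a: add FIRST(x H a) = { x }.
Union: FOLLOW(P) = { #, a, j, q, x }.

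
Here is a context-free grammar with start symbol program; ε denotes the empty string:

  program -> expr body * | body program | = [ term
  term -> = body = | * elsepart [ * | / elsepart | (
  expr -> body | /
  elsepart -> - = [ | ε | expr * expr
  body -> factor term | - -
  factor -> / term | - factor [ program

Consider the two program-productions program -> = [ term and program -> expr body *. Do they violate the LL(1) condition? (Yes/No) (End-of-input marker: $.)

FIRST(= [ term) = { = } and FIRST(expr body *) = { -, / }.
The FIRST sets are disjoint and neither alternative is nullable — no conflict.

No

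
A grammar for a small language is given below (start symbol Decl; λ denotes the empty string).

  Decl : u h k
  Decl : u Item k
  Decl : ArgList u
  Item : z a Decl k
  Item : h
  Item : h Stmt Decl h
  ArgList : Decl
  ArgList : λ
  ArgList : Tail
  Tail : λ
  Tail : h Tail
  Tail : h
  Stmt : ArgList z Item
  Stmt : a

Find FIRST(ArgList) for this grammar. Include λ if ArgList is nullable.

{ h, u, λ }

From ArgList : Decl: add FIRST(Decl) = { h, u }.
ArgList : λ contributes λ.
From ArgList : Tail: add FIRST(Tail) = { h, λ } (including λ since Tail is nullable).
Union: FIRST(ArgList) = { h, u, λ }.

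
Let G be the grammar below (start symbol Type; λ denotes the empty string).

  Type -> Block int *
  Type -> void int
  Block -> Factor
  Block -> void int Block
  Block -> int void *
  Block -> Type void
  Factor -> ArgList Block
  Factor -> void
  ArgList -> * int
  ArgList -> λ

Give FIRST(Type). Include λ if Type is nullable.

From Type -> Block int *: add FIRST(Block) = { *, int, void }.
Type -> void int contributes {void}.
Union: FIRST(Type) = { *, int, void }.

{ *, int, void }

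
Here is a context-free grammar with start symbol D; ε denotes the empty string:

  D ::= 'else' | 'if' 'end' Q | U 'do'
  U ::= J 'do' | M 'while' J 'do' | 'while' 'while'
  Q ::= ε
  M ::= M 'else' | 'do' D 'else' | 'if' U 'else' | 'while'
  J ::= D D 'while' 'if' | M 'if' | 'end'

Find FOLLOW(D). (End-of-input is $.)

{ $, 'do', 'else', 'end', 'if', 'while' }

D is the start symbol, so $ ∈ FOLLOW(D).
In M ::= 'do' D 'else': add FIRST('else') = { 'else' }.
In J ::= D D 'while' 'if': add FIRST(D 'while' 'if') = { 'do', 'else', 'end', 'if', 'while' }.
In J ::= D D 'while' 'if': add FIRST('while' 'if') = { 'while' }.
Union: FOLLOW(D) = { $, 'do', 'else', 'end', 'if', 'while' }.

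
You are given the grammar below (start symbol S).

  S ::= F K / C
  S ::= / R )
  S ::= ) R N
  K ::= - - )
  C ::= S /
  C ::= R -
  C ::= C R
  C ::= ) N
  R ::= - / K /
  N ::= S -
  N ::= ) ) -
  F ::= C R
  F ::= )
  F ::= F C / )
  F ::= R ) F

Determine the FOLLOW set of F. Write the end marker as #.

{ ), -, / }

In S ::= F K / C: add FIRST(K / C) = { - }.
In F ::= F C / ): add FIRST(C / )) = { ), -, / }.
In F ::= R ) F: F is at the end, add FOLLOW(F) = { ), -, / }.
Union: FOLLOW(F) = { ), -, / }.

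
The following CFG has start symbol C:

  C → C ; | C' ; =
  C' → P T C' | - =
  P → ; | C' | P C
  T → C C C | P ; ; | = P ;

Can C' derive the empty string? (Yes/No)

No nonterminal in this grammar is nullable.
No production of C' has an RHS whose symbols are all nullable, so C' is not nullable.

No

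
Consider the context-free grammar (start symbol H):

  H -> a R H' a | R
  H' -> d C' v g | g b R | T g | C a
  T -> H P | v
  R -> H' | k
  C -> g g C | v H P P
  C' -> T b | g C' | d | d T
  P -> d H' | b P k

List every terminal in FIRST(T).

From T -> H P: add FIRST(H) = { a, d, g, k, v }.
T -> v contributes {v}.
Union: FIRST(T) = { a, d, g, k, v }.

{ a, d, g, k, v }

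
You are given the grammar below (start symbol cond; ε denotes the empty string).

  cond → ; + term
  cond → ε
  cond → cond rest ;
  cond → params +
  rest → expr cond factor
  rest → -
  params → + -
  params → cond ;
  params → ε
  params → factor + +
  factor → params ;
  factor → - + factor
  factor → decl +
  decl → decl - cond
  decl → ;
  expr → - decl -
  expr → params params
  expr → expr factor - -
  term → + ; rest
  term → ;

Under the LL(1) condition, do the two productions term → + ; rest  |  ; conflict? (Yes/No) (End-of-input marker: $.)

No

FIRST(+ ; rest) = { + } and FIRST(;) = { ; }.
The FIRST sets are disjoint and neither alternative is nullable — no conflict.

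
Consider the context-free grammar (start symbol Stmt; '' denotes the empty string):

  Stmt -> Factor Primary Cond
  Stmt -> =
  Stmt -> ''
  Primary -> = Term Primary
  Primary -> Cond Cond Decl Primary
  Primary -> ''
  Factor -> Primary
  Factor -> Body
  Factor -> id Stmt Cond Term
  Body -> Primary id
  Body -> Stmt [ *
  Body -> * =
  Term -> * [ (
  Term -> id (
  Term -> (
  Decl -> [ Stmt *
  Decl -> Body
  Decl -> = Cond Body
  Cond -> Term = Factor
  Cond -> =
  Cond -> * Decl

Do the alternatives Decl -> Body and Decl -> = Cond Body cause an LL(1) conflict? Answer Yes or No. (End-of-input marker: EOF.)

FIRST(Body) = { (, *, =, [, id } and FIRST(= Cond Body) = { = }.
Both contain =, so the two alternatives are not disjoint — LL(1) conflict.

Yes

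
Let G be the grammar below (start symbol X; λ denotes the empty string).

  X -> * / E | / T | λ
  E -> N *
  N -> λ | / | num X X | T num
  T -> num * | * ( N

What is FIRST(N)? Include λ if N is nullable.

N -> λ contributes λ.
N -> / contributes {/}.
N -> num X X contributes {num}.
From N -> T num: add FIRST(T) = { *, num }.
Union: FIRST(N) = { *, /, num, λ }.

{ *, /, num, λ }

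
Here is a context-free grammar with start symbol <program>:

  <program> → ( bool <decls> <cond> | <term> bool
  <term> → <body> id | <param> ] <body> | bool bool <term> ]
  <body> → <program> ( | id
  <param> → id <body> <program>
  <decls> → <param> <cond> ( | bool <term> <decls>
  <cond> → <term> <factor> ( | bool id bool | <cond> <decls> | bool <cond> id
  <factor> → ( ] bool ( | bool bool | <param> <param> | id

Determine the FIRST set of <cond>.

{ (, bool, id }

From <cond> → <term> <factor> (: add FIRST(<term>) = { (, bool, id }.
<cond> → bool id bool contributes {bool}.
From <cond> → <cond> <decls>: add FIRST(<cond>) = { (, bool, id }.
<cond> → bool <cond> id contributes {bool}.
Union: FIRST(<cond>) = { (, bool, id }.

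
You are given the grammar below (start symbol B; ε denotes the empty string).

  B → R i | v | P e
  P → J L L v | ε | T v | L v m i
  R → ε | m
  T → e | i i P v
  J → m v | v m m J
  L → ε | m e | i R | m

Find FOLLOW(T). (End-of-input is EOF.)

{ v }

In P → T v: add FIRST(v) = { v }.
Union: FOLLOW(T) = { v }.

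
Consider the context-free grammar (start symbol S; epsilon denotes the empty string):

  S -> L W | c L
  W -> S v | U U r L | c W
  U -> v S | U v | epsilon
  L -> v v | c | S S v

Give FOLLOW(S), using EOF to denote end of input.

{ EOF, c, r, v }

S is the start symbol, so EOF ∈ FOLLOW(S).
In W -> S v: add FIRST(v) = { v }.
In U -> v S: S is at the end, add FOLLOW(U) = { r, v }.
In L -> S S v: add FIRST(S v) = { c, v }.
In L -> S S v: add FIRST(v) = { v }.
Union: FOLLOW(S) = { EOF, c, r, v }.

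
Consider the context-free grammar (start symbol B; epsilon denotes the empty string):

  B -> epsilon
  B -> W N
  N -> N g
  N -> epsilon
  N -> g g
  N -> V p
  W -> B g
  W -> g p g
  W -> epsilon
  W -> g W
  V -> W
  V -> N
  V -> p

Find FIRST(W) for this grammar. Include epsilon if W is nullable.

From W -> B g: B nullable, take FIRST(B) ∪ {g} = { g, p }.
W -> g p g contributes {g}.
W -> epsilon contributes epsilon.
W -> g W contributes {g}.
Union: FIRST(W) = { g, p, epsilon }.

{ g, p, epsilon }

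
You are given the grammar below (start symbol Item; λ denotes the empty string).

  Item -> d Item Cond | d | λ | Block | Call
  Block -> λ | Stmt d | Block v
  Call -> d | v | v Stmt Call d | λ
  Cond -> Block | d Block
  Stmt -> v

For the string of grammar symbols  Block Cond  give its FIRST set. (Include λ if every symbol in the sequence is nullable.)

Add FIRST(Block)\{λ} = { v }; Block is nullable, continue.
Add FIRST(Cond)\{λ} = { d, v }; Cond is nullable, continue.
Every symbol is nullable, so include λ.

{ d, v, λ }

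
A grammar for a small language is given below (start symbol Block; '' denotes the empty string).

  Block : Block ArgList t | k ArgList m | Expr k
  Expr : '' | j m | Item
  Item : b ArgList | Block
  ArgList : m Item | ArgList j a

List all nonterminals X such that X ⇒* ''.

Directly nullable (have an ''-production): Expr.
No other nonterminal has a production whose RHS symbols are all nullable.

{ Expr }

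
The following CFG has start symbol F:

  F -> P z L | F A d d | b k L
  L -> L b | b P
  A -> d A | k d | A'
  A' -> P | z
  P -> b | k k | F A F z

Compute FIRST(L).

From L -> L b: add FIRST(L) = { b }.
L -> b P contributes {b}.
Union: FIRST(L) = { b }.

{ b }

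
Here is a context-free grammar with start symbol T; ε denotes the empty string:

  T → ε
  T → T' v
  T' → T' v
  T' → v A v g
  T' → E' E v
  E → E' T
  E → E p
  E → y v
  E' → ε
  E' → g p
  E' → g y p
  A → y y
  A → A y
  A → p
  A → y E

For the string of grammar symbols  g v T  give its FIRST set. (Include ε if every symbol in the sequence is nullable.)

{ g }

g is a terminal; add {g} and stop.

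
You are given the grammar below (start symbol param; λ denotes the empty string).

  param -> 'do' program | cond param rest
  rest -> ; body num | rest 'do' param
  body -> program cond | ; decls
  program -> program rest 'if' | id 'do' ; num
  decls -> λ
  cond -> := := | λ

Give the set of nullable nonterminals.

{ cond, decls }

Directly nullable (have an λ-production): decls, cond.
No other nonterminal has a production whose RHS symbols are all nullable.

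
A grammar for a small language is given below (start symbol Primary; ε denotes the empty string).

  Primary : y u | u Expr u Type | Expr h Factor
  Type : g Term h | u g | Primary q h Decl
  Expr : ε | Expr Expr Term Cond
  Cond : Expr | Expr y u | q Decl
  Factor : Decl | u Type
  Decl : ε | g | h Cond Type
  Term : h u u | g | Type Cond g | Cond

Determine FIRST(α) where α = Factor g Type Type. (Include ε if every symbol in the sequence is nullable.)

Add FIRST(Factor)\{ε} = { g, h, u }; Factor is nullable, continue.
g is a terminal; add {g} and stop.

{ g, h, u }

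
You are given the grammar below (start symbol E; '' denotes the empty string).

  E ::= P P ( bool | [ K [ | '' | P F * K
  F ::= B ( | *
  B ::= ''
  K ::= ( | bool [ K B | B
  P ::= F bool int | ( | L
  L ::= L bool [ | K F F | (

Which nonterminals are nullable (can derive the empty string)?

{ B, E, K }

Directly nullable (have an ''-production): E, B.
K ::= B with every symbol nullable, so K is nullable.
No other nonterminal has a production whose RHS symbols are all nullable.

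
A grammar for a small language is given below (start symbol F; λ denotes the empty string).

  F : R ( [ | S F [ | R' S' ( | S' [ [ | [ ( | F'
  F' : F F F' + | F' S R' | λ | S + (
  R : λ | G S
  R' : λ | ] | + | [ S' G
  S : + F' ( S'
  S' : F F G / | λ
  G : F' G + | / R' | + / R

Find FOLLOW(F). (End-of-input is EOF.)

F is the start symbol, so EOF ∈ FOLLOW(F).
In F : S F [: add FIRST([) = { [ }.
In F' : F F F' +: add FIRST(F F' +) = { (, +, /, [, ] }.
In F' : F F F' +: add FIRST(F' +) = { (, +, /, [, ] }.
In S' : F F G /: add FIRST(F G /) = { (, +, /, [, ] }.
In S' : F F G /: add FIRST(G /) = { (, +, /, [, ] }.
Union: FOLLOW(F) = { EOF, (, +, /, [, ] }.

{ EOF, (, +, /, [, ] }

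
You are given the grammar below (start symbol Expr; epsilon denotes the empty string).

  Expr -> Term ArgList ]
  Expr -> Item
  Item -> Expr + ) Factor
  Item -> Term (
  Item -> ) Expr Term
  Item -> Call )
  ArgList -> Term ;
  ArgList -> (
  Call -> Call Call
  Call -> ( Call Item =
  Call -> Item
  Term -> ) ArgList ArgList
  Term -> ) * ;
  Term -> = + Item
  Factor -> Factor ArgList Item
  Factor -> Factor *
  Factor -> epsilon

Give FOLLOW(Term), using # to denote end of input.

{ #, (, ), *, +, ;, = }

In Expr -> Term ArgList ]: add FIRST(ArgList ]) = { (, ), = }.
In Item -> Term (: add FIRST(() = { ( }.
In Item -> ) Expr Term: Term is at the end, add FOLLOW(Item) = { #, (, ), *, +, ;, = }.
In ArgList -> Term ;: add FIRST(;) = { ; }.
Union: FOLLOW(Term) = { #, (, ), *, +, ;, = }.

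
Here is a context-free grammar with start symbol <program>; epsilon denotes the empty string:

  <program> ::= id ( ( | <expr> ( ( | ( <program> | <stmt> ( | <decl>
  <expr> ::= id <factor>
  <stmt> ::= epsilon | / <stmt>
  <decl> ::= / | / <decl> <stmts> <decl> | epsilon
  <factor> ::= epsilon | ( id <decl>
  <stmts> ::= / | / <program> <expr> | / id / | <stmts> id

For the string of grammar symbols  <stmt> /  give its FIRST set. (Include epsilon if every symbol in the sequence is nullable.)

Add FIRST(<stmt>)\{epsilon} = { / }; <stmt> is nullable, continue.
/ is a terminal; add {/} and stop.

{ / }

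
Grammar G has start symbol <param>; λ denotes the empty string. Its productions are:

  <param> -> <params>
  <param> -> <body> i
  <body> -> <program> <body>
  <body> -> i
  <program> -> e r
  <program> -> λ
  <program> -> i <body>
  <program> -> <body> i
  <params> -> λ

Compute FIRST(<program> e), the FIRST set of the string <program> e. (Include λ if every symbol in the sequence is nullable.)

{ e, i }

Add FIRST(<program>)\{λ} = { e, i }; <program> is nullable, continue.
e is a terminal; add {e} and stop.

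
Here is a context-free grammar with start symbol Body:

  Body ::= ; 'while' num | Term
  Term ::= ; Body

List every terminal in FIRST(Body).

Body ::= ; 'while' num contributes {;}.
From Body ::= Term: add FIRST(Term) = { ; }.
Union: FIRST(Body) = { ; }.

{ ; }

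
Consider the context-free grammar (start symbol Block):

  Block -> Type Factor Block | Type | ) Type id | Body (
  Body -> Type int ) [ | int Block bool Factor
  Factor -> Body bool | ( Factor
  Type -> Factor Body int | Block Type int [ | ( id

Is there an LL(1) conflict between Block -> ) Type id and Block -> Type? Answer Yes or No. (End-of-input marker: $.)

Yes

FIRST() Type id) = { ) } and FIRST(Type) = { (, ), int }.
Both contain ), so the two alternatives are not disjoint — LL(1) conflict.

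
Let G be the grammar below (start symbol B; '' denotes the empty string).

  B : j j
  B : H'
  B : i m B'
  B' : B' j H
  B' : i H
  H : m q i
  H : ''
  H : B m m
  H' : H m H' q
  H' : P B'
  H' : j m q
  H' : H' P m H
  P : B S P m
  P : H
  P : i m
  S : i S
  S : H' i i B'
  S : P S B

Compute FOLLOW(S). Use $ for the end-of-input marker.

{ i, j, m }

In P : B S P m: add FIRST(P m) = { i, j, m }.
In S : i S: S is at the end, add FOLLOW(S) = { i, j, m }.
In S : P S B: add FIRST(B) = { i, j, m }.
Union: FOLLOW(S) = { i, j, m }.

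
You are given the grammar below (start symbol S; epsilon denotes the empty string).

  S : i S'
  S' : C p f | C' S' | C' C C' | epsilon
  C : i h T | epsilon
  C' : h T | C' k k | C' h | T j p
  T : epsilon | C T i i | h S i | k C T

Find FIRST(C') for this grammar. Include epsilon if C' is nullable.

C' : h T contributes {h}.
From C' : C' k k: add FIRST(C') = { h, i, j, k }.
From C' : C' h: add FIRST(C') = { h, i, j, k }.
From C' : T j p: T nullable, take FIRST(T) ∪ {j} = { h, i, j, k }.
Union: FIRST(C') = { h, i, j, k }.

{ h, i, j, k }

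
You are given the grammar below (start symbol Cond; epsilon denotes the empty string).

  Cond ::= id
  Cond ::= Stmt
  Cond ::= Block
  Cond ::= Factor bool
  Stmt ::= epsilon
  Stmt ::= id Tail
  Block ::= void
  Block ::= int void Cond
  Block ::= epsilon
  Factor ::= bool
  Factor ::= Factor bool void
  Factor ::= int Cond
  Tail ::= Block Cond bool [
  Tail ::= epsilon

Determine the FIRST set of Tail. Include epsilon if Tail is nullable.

{ bool, id, int, void, epsilon }

From Tail ::= Block Cond bool [: Block, Cond nullable, take FIRST(Block) ∪ FIRST(Cond) ∪ {bool} = { bool, id, int, void }.
Tail ::= epsilon contributes epsilon.
Union: FIRST(Tail) = { bool, id, int, void, epsilon }.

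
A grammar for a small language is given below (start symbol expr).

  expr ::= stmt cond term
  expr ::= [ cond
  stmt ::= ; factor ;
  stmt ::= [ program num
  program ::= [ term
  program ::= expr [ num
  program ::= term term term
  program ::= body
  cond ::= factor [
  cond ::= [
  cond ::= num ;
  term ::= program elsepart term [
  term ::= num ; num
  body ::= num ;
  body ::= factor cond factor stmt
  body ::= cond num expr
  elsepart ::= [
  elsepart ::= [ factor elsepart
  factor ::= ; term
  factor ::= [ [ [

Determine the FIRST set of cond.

{ ;, [, num }

From cond ::= factor [: add FIRST(factor) = { ;, [ }.
cond ::= [ contributes {[}.
cond ::= num ; contributes {num}.
Union: FIRST(cond) = { ;, [, num }.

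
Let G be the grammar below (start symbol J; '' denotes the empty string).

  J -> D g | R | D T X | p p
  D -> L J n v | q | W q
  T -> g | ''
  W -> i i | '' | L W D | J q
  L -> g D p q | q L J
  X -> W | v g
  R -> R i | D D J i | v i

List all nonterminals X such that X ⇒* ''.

{ T, W, X }

Directly nullable (have an ''-production): T, W.
X -> W with every symbol nullable, so X is nullable.
No other nonterminal has a production whose RHS symbols are all nullable.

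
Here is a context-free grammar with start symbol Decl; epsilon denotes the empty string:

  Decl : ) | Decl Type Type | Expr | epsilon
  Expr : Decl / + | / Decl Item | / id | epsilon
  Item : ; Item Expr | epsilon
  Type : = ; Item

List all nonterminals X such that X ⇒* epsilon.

{ Decl, Expr, Item }

Directly nullable (have an epsilon-production): Decl, Expr, Item.
No other nonterminal has a production whose RHS symbols are all nullable.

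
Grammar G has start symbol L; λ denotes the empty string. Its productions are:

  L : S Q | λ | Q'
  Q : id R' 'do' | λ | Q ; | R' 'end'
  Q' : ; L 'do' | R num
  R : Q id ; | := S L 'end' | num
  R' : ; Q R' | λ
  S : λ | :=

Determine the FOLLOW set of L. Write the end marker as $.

L is the start symbol, so $ ∈ FOLLOW(L).
In Q' : ; L 'do': add FIRST('do') = { 'do' }.
In R : := S L 'end': add FIRST('end') = { 'end' }.
Union: FOLLOW(L) = { $, 'do', 'end' }.

{ $, 'do', 'end' }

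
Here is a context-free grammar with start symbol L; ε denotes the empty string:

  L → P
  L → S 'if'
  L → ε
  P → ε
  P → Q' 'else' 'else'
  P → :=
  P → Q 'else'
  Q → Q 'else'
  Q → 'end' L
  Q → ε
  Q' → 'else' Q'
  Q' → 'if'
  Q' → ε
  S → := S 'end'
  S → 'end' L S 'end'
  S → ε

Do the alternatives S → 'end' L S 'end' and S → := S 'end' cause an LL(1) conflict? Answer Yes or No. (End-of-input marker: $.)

No

FIRST('end' L S 'end') = { 'end' } and FIRST(:= S 'end') = { := }.
The FIRST sets are disjoint and neither alternative is nullable — no conflict.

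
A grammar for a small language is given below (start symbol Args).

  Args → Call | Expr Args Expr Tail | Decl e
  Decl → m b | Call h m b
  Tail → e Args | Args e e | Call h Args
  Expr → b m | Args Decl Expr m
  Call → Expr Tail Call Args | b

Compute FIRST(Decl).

Decl → m b contributes {m}.
From Decl → Call h m b: add FIRST(Call) = { b, m }.
Union: FIRST(Decl) = { b, m }.

{ b, m }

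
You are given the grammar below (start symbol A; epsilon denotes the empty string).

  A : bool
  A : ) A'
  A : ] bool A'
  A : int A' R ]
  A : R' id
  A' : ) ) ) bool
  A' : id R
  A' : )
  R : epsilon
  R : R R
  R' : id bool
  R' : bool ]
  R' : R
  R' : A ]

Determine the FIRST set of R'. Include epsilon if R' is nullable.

{ ), ], bool, id, int, epsilon }

R' : id bool contributes {id}.
R' : bool ] contributes {bool}.
From R' : R: add FIRST(R) = { epsilon } (including epsilon since R is nullable).
From R' : A ]: add FIRST(A) = { ), ], bool, id, int }.
Union: FIRST(R') = { ), ], bool, id, int, epsilon }.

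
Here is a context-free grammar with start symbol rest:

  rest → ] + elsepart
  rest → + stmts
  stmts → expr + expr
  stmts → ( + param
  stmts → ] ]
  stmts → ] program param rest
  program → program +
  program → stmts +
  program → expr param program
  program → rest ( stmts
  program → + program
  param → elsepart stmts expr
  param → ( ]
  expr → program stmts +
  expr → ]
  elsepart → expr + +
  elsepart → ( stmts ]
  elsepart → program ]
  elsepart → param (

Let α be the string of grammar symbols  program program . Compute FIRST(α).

Add FIRST(program) = { (, +, ] }; program is not nullable, stop.

{ (, +, ] }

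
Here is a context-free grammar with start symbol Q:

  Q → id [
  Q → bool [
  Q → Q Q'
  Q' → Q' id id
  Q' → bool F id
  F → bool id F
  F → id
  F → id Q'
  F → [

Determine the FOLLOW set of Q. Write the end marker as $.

Q is the start symbol, so $ ∈ FOLLOW(Q).
In Q → Q Q': add FIRST(Q') = { bool }.
Union: FOLLOW(Q) = { $, bool }.

{ $, bool }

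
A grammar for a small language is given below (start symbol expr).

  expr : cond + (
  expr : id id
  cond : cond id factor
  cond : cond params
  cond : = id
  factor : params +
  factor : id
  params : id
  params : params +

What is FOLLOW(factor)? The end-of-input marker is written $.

{ +, id }

In cond : cond id factor: factor is at the end, add FOLLOW(cond) = { +, id }.
Union: FOLLOW(factor) = { +, id }.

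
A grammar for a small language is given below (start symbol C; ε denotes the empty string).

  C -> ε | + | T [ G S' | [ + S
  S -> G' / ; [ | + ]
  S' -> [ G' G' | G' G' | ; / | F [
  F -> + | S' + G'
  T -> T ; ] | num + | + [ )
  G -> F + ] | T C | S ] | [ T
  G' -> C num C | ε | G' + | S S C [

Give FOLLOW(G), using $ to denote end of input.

{ $, +, /, ;, [, num }

In C -> T [ G S': add FIRST(S')\{ε} = { +, /, ;, [, num }.
  Since S' is nullable, also add FOLLOW(C) = { $, +, /, ;, [, num }.
Union: FOLLOW(G) = { $, +, /, ;, [, num }.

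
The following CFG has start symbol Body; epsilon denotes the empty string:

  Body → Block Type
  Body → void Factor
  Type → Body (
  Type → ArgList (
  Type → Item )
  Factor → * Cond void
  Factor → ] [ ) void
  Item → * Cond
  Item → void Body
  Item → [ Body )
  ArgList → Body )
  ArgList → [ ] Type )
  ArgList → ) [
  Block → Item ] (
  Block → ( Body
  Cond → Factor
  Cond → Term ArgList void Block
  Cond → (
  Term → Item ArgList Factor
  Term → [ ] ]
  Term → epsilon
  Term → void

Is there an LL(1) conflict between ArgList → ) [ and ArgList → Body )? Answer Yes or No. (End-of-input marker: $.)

FIRST() [) = { ) } and FIRST(Body )) = { (, *, [, void }.
The FIRST sets are disjoint and neither alternative is nullable — no conflict.

No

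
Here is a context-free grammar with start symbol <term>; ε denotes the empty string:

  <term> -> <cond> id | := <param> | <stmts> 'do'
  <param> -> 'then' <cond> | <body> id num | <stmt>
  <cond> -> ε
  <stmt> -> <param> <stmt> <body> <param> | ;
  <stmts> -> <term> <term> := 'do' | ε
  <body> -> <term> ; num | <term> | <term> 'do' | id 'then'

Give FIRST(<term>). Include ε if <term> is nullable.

From <term> -> <cond> id: <cond> nullable, take FIRST(<cond>) ∪ {id} = { id }.
<term> -> := <param> contributes {:=}.
From <term> -> <stmts> 'do': <stmts> nullable, take FIRST(<stmts>) ∪ {'do'} = { 'do', :=, id }.
Union: FIRST(<term>) = { 'do', :=, id }.

{ 'do', :=, id }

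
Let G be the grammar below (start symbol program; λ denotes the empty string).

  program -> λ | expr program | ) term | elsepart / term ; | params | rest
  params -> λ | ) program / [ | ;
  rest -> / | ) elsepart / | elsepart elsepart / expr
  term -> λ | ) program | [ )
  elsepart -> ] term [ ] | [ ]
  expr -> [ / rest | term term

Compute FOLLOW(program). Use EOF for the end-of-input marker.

program is the start symbol, so EOF ∈ FOLLOW(program).
In program -> expr program: program is at the end, add FOLLOW(program) = { EOF, ), /, ;, [, ] }.
In params -> ) program / [: add FIRST(/ [) = { / }.
In term -> ) program: program is at the end, add FOLLOW(term) = { EOF, ), /, ;, [, ] }.
Union: FOLLOW(program) = { EOF, ), /, ;, [, ] }.

{ EOF, ), /, ;, [, ] }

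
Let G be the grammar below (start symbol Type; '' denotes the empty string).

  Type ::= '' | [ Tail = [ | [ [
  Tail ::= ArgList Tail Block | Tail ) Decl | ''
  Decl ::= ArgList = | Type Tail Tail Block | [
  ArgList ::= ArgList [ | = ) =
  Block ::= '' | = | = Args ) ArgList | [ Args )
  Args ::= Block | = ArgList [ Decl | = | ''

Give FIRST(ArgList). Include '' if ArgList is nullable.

{ = }

From ArgList ::= ArgList [: add FIRST(ArgList) = { = }.
ArgList ::= = ) = contributes {=}.
Union: FIRST(ArgList) = { = }.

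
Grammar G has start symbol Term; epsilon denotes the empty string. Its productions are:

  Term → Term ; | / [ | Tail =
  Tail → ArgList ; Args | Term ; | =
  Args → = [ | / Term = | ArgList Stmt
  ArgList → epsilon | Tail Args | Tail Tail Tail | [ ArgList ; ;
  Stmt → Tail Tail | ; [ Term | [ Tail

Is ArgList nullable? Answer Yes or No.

ArgList has an epsilon-production, so ArgList ⇒ epsilon.

Yes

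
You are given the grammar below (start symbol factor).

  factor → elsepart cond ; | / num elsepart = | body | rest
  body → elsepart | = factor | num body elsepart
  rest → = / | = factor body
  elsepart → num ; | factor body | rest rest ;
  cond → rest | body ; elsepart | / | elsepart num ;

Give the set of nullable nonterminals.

No nonterminal has an empty production or an RHS whose symbols are all nullable.

{ } (none)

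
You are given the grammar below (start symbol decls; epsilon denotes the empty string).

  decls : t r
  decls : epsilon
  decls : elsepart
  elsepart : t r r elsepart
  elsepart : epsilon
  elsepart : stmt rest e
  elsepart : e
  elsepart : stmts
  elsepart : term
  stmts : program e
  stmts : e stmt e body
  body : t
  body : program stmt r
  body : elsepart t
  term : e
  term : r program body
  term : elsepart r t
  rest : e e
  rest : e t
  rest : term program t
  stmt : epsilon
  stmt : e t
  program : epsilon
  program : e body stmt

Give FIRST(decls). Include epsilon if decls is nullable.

decls : t r contributes {t}.
decls : epsilon contributes epsilon.
From decls : elsepart: add FIRST(elsepart) = { e, r, t, epsilon } (including epsilon since elsepart is nullable).
Union: FIRST(decls) = { e, r, t, epsilon }.

{ e, r, t, epsilon }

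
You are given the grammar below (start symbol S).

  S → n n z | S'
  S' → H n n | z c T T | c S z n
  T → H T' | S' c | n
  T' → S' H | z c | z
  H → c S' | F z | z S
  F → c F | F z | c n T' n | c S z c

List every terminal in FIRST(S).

S → n n z contributes {n}.
From S → S': add FIRST(S') = { c, z }.
Union: FIRST(S) = { c, n, z }.

{ c, n, z }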